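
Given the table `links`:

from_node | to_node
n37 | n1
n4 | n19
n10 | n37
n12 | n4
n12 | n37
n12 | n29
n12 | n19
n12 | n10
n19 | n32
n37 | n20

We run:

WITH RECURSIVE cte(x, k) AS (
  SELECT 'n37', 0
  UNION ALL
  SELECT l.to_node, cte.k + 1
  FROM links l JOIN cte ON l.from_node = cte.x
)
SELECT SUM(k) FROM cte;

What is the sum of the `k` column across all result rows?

2

Base: (n37, k=0).
Iteration 1: edges from {n37} -> (n1, k=1), (n20, k=1).
Iteration 2: no outgoing edges from {n1,n20}; recursion stops.
SUM(k) = 0 + 1 + 1 = 2.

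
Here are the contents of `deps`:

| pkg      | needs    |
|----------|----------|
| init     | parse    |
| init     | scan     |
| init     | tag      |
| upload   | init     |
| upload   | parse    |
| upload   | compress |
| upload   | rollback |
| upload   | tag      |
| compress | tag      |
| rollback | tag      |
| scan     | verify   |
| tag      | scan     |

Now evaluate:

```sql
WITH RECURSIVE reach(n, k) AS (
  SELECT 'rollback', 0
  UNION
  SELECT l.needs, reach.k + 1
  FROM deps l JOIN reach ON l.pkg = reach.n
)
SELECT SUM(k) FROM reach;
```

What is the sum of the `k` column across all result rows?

6

Base: (rollback, k=0).
Iteration 1: edges from {rollback} -> (tag, k=1).
Iteration 2: edges from {tag} -> (scan, k=2).
Iteration 3: edges from {scan} -> (verify, k=3).
Iteration 4: no outgoing edges from {verify}; recursion stops.
SUM(k) = 0 + 1 + 2 + 3 = 6.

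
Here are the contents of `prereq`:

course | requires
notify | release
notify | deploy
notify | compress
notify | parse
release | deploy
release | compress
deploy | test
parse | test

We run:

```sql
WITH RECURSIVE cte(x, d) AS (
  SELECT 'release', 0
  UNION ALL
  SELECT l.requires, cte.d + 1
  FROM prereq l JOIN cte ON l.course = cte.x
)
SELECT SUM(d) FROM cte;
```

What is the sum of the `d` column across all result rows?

Base: (release, d=0).
Iteration 1: edges from {release} -> (compress, d=1), (deploy, d=1).
Iteration 2: edges from {compress,deploy} -> (test, d=2).
Iteration 3: no outgoing edges from {test}; recursion stops.
SUM(d) = 0 + 1 + 1 + 2 = 4.

4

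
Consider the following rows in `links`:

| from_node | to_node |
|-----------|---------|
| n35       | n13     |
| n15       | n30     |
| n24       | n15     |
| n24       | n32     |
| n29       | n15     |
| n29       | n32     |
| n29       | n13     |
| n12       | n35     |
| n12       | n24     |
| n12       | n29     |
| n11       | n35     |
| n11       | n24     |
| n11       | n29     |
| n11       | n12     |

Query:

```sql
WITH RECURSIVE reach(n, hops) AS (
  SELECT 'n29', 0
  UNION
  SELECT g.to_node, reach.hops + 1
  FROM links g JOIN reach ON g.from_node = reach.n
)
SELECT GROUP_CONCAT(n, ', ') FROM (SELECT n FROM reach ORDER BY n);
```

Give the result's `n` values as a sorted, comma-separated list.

n13, n15, n29, n30, n32

Base: (n29, hops=0).
Iteration 1: edges from {n29} -> (n13, hops=1), (n15, hops=1), (n32, hops=1).
Iteration 2: edges from {n13,n15,n32} -> (n30, hops=2).
Iteration 3: no outgoing edges from {n30}; recursion stops.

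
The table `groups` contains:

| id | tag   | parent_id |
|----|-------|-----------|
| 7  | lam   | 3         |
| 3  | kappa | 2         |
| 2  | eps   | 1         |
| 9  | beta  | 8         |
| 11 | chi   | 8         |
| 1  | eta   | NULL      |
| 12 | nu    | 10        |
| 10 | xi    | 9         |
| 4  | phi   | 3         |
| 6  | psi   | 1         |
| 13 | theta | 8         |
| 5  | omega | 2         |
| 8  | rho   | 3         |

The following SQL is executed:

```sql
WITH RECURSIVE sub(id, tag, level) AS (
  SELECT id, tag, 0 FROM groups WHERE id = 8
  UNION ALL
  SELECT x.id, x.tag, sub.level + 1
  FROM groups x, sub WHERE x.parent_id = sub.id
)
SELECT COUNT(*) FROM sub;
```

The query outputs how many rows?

6

Base: id=8 (rho) at level 0.
Iteration 1: rows with parent_id in {8} -> beta (id 9, level 1), chi (id 11, level 1), theta (id 13, level 1).
Iteration 2: rows with parent_id in {9,11,13} -> xi (id 10, level 2).
Iteration 3: rows with parent_id in {10} -> nu (id 12, level 3).
Iteration 4: no rows with parent_id in {12}; recursion stops.
Total rows emitted: 6.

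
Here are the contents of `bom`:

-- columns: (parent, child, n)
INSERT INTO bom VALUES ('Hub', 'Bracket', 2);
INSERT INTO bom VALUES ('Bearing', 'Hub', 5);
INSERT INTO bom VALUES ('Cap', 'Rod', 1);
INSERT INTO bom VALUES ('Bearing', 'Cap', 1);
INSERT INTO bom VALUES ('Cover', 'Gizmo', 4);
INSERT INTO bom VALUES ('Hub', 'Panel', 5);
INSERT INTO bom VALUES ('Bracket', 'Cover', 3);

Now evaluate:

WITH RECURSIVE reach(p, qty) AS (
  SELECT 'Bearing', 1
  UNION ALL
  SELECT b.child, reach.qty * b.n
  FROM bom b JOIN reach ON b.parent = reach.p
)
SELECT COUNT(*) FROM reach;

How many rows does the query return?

8

Base: (Bearing, qty=1).
Iteration 1: components of {Bearing} -> Cap = 1*1 = 1, Hub = 1*5 = 5.
Iteration 2: components of {Cap,Hub} -> Bracket = 5*2 = 10, Panel = 5*5 = 25, Rod = 1*1 = 1.
Iteration 3: components of {Bracket,Panel,Rod} -> Cover = 10*3 = 30.
Iteration 4: components of {Cover} -> Gizmo = 30*4 = 120.
Iteration 5: no further components; recursion stops.
Total rows emitted: 8.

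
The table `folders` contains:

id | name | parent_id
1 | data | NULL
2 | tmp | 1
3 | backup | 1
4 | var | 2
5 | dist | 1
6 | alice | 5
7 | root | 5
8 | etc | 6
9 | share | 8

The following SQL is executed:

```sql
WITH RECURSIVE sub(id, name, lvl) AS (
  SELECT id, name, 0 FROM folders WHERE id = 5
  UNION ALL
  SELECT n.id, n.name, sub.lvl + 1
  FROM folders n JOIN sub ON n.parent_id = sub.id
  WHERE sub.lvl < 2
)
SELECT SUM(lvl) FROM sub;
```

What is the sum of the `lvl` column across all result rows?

Base: id=5 (dist) at lvl 0.
Iteration 1: rows with parent_id in {5} -> alice (id 6, lvl 1), root (id 7, lvl 1).
Iteration 2: rows with parent_id in {6,7} -> etc (id 8, lvl 2).
Iteration 3: lvl < 2 fails for all current rows; recursion stops.
SUM(lvl) = 0 + 1 + 1 + 2 = 4.

4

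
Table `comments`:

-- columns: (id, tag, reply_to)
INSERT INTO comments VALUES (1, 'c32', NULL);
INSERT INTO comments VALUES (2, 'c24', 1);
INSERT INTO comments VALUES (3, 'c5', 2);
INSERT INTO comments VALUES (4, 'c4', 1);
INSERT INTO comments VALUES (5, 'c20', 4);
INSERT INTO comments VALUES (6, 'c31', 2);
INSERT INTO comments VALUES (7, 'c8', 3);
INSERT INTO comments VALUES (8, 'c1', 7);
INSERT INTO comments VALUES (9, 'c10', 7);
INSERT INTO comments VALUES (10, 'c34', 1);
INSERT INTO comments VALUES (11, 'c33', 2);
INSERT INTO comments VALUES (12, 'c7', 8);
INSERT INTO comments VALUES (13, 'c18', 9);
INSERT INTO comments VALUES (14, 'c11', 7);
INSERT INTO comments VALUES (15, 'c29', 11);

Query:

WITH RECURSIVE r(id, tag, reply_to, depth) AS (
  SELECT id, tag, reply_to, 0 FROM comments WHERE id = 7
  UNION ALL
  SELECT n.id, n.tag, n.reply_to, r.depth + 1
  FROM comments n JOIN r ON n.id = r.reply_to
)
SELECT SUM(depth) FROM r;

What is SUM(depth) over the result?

Base: id=7 (c8), reply_to=3, depth 0.
Iteration 1: join on id=3 -> c5 (id 3, reply_to=2, depth 1).
Iteration 2: join on id=2 -> c24 (id 2, reply_to=1, depth 2).
Iteration 3: join on id=1 -> c32 (id 1, reply_to=NULL, depth 3).
Iteration 4: reply_to is NULL; no match; recursion stops.
SUM(depth) = 0 + 1 + 2 + 3 = 6.

6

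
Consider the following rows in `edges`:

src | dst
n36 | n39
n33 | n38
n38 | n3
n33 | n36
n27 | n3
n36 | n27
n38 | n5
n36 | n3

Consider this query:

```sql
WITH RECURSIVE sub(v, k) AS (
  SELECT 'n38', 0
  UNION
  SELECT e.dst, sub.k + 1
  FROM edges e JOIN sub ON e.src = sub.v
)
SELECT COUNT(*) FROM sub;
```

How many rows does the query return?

3

Base: (n38, k=0).
Iteration 1: edges from {n38} -> (n3, k=1), (n5, k=1).
Iteration 2: no outgoing edges from {n3,n5}; recursion stops.
Total rows emitted: 3.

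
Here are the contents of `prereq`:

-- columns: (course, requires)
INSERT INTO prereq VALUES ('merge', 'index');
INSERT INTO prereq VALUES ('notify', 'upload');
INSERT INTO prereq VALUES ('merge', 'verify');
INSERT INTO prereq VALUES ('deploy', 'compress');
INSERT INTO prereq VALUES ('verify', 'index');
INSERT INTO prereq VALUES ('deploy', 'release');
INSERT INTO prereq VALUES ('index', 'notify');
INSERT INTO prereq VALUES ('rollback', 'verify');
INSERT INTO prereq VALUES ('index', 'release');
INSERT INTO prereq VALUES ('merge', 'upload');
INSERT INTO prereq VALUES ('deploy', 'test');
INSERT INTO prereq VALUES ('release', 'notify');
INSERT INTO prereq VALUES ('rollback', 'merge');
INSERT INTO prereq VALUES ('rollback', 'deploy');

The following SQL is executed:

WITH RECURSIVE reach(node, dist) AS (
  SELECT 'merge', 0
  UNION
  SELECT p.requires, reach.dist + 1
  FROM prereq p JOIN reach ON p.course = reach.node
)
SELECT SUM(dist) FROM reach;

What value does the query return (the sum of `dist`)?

Base: (merge, dist=0).
Iteration 1: edges from {merge} -> (index, dist=1), (upload, dist=1), (verify, dist=1).
Iteration 2: edges from {index,upload,verify} -> (index, dist=2), (notify, dist=2), (release, dist=2).
Iteration 3: edges from {index,notify,release} -> (notify, dist=3), (release, dist=3), (upload, dist=3). [UNION drops 1 duplicate row(s)]
Iteration 4: edges from {notify,release,upload} -> (notify, dist=4), (upload, dist=4).
Iteration 5: edges from {notify,upload} -> (upload, dist=5).
Iteration 6: no outgoing edges from {upload}; recursion stops.
SUM(dist) = 0 + 1 + 1 + 1 + 2 + 2 + 2 + 3 + 3 + 3 + 4 + 4 + 5 = 31.

31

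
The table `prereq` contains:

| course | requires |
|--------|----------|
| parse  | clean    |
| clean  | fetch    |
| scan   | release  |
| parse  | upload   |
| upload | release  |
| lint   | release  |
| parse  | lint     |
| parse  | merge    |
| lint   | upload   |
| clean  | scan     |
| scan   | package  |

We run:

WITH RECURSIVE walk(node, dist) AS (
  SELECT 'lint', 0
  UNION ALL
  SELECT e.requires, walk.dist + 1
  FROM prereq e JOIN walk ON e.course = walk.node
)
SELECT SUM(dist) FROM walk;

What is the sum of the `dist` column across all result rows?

4

Base: (lint, dist=0).
Iteration 1: edges from {lint} -> (release, dist=1), (upload, dist=1).
Iteration 2: edges from {release,upload} -> (release, dist=2).
Iteration 3: no outgoing edges from {release}; recursion stops.
SUM(dist) = 0 + 1 + 1 + 2 = 4.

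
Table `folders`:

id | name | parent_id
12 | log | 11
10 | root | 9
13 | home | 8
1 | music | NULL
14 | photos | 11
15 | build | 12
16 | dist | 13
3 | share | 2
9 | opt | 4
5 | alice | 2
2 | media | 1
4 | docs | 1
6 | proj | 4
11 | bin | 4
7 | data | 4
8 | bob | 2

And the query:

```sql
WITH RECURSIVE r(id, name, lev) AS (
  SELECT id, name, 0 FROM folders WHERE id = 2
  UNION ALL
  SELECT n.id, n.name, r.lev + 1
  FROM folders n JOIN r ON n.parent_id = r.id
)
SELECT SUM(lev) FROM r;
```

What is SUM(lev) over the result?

Base: id=2 (media) at lev 0.
Iteration 1: rows with parent_id in {2} -> share (id 3, lev 1), alice (id 5, lev 1), bob (id 8, lev 1).
Iteration 2: rows with parent_id in {3,5,8} -> home (id 13, lev 2).
Iteration 3: rows with parent_id in {13} -> dist (id 16, lev 3).
Iteration 4: no rows with parent_id in {16}; recursion stops.
SUM(lev) = 0 + 1 + 1 + 1 + 2 + 3 = 8.

8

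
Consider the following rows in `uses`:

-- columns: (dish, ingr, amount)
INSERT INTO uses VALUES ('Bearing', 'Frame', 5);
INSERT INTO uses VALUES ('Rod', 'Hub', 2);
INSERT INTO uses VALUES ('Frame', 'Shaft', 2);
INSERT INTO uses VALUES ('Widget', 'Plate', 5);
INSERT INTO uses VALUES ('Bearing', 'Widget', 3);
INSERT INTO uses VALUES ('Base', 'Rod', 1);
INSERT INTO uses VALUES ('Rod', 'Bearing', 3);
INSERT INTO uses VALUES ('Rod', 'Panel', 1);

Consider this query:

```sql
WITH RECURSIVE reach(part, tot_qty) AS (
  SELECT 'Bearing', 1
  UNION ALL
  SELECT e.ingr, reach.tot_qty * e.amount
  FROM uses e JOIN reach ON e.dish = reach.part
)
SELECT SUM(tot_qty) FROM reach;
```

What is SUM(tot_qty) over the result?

34

Base: (Bearing, tot_qty=1).
Iteration 1: components of {Bearing} -> Frame = 1*5 = 5, Widget = 1*3 = 3.
Iteration 2: components of {Frame,Widget} -> Plate = 3*5 = 15, Shaft = 5*2 = 10.
Iteration 3: no further components; recursion stops.
SUM(tot_qty) = 1 + 5 + 3 + 10 + 15 = 34.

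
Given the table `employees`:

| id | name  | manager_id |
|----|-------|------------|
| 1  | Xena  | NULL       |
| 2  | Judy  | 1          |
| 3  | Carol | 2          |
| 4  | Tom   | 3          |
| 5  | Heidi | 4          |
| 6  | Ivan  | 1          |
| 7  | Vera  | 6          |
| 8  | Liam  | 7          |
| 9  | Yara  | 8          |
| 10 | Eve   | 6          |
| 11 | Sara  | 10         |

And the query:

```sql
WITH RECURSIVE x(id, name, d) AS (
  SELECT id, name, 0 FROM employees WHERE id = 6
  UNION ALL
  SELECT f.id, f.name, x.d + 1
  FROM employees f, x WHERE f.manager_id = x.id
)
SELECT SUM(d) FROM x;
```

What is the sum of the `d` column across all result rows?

9

Base: id=6 (Ivan) at d 0.
Iteration 1: rows with manager_id in {6} -> Vera (id 7, d 1), Eve (id 10, d 1).
Iteration 2: rows with manager_id in {7,10} -> Liam (id 8, d 2), Sara (id 11, d 2).
Iteration 3: rows with manager_id in {8,11} -> Yara (id 9, d 3).
Iteration 4: no rows with manager_id in {9}; recursion stops.
SUM(d) = 0 + 1 + 1 + 2 + 2 + 3 = 9.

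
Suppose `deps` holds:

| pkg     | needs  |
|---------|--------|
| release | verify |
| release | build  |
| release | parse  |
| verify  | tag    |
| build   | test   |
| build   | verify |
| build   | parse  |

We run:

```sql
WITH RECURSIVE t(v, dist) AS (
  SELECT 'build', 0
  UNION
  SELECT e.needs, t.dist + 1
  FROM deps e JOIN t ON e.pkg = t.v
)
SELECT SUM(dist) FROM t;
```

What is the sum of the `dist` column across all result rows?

Base: (build, dist=0).
Iteration 1: edges from {build} -> (parse, dist=1), (test, dist=1), (verify, dist=1).
Iteration 2: edges from {parse,test,verify} -> (tag, dist=2).
Iteration 3: no outgoing edges from {tag}; recursion stops.
SUM(dist) = 0 + 1 + 1 + 1 + 2 = 5.

5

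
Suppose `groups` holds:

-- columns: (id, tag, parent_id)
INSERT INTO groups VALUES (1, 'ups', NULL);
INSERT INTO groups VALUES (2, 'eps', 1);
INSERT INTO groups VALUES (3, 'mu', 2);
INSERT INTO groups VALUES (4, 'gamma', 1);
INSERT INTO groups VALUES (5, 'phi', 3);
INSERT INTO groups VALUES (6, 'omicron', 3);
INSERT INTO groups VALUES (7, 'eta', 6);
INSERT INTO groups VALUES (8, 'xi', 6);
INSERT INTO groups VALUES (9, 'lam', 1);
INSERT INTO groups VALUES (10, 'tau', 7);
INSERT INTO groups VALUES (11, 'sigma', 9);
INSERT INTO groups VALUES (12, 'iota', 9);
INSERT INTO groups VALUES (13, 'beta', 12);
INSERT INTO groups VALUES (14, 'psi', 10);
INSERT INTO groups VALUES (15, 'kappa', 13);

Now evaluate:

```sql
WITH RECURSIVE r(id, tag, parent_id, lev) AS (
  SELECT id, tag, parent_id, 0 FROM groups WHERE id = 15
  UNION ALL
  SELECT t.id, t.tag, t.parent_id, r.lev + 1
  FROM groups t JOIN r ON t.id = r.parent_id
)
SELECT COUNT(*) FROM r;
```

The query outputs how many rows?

Base: id=15 (kappa), parent_id=13, lev 0.
Iteration 1: join on id=13 -> beta (id 13, parent_id=12, lev 1).
Iteration 2: join on id=12 -> iota (id 12, parent_id=9, lev 2).
Iteration 3: join on id=9 -> lam (id 9, parent_id=1, lev 3).
Iteration 4: join on id=1 -> ups (id 1, parent_id=NULL, lev 4).
Iteration 5: parent_id is NULL; no match; recursion stops.
Total rows emitted: 5.

5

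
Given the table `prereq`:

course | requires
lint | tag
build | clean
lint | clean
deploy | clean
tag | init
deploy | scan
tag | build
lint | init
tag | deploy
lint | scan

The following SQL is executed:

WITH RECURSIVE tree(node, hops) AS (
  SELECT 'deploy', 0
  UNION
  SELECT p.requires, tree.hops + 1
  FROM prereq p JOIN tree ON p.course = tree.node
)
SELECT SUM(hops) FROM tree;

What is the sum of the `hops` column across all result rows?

Base: (deploy, hops=0).
Iteration 1: edges from {deploy} -> (clean, hops=1), (scan, hops=1).
Iteration 2: no outgoing edges from {clean,scan}; recursion stops.
SUM(hops) = 0 + 1 + 1 = 2.

2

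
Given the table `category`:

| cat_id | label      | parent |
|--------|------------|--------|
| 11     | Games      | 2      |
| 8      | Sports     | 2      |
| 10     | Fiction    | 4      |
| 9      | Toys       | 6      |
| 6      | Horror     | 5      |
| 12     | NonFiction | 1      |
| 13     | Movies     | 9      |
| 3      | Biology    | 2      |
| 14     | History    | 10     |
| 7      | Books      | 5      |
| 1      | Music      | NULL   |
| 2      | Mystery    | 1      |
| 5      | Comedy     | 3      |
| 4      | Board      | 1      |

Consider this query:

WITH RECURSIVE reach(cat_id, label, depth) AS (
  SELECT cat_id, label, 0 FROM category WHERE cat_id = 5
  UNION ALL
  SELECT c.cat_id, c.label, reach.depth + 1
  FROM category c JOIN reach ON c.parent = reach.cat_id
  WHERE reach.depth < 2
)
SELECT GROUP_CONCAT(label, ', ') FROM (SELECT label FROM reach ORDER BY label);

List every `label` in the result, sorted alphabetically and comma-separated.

Books, Comedy, Horror, Toys

Base: cat_id=5 (Comedy) at depth 0.
Iteration 1: rows with parent in {5} -> Horror (id 6, depth 1), Books (id 7, depth 1).
Iteration 2: rows with parent in {6,7} -> Toys (id 9, depth 2).
Iteration 3: depth < 2 fails for all current rows; recursion stops.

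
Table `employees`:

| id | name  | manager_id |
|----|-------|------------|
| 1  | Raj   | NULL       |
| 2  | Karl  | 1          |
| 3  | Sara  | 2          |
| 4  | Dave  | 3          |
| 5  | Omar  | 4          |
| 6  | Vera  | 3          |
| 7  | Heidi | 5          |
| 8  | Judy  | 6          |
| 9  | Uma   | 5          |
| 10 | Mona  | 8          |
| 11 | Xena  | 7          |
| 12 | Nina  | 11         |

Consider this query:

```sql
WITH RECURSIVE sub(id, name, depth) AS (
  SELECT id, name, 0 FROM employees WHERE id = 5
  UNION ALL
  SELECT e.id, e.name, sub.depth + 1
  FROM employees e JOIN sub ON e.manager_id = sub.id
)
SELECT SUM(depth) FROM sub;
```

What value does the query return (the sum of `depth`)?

Base: id=5 (Omar) at depth 0.
Iteration 1: rows with manager_id in {5} -> Heidi (id 7, depth 1), Uma (id 9, depth 1).
Iteration 2: rows with manager_id in {7,9} -> Xena (id 11, depth 2).
Iteration 3: rows with manager_id in {11} -> Nina (id 12, depth 3).
Iteration 4: no rows with manager_id in {12}; recursion stops.
SUM(depth) = 0 + 1 + 1 + 2 + 3 = 7.

7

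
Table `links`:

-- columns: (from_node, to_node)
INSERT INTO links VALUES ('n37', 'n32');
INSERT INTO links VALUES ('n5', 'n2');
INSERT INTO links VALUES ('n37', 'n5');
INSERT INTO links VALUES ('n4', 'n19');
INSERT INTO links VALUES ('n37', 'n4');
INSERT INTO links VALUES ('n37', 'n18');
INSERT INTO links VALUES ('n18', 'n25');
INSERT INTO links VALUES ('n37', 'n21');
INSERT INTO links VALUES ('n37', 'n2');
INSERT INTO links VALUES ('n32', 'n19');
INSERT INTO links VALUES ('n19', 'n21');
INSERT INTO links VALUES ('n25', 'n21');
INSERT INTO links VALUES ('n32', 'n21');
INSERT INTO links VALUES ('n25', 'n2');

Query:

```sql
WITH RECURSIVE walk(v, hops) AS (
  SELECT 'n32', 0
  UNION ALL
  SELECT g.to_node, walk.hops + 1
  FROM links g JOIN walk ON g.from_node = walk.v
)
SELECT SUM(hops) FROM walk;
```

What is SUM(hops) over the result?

Base: (n32, hops=0).
Iteration 1: edges from {n32} -> (n19, hops=1), (n21, hops=1).
Iteration 2: edges from {n19,n21} -> (n21, hops=2).
Iteration 3: no outgoing edges from {n21}; recursion stops.
SUM(hops) = 0 + 1 + 1 + 2 = 4.

4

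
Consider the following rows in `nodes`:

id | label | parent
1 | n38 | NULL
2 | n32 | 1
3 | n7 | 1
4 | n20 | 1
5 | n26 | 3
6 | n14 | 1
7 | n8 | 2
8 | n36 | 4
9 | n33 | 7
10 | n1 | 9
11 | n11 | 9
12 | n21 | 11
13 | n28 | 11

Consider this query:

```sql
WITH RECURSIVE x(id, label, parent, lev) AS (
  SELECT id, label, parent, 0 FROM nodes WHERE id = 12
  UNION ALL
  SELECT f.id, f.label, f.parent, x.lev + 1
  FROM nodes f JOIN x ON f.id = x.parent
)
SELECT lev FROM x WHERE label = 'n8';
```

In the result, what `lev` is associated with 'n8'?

3

Base: id=12 (n21), parent=11, lev 0.
Iteration 1: join on id=11 -> n11 (id 11, parent=9, lev 1).
Iteration 2: join on id=9 -> n33 (id 9, parent=7, lev 2).
Iteration 3: join on id=7 -> n8 (id 7, parent=2, lev 3).
Iteration 4: join on id=2 -> n32 (id 2, parent=1, lev 4).
Iteration 5: join on id=1 -> n38 (id 1, parent=NULL, lev 5).
Iteration 6: parent is NULL; no match; recursion stops.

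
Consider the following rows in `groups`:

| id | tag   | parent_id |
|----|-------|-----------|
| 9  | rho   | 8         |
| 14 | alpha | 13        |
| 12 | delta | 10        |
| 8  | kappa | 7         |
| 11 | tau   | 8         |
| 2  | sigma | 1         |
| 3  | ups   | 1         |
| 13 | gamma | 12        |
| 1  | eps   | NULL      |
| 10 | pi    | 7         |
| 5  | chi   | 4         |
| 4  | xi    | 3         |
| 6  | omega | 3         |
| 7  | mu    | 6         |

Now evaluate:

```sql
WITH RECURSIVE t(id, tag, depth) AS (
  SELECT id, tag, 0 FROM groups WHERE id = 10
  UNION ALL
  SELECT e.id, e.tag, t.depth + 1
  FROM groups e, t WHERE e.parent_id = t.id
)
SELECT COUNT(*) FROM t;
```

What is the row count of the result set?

4

Base: id=10 (pi) at depth 0.
Iteration 1: rows with parent_id in {10} -> delta (id 12, depth 1).
Iteration 2: rows with parent_id in {12} -> gamma (id 13, depth 2).
Iteration 3: rows with parent_id in {13} -> alpha (id 14, depth 3).
Iteration 4: no rows with parent_id in {14}; recursion stops.
Total rows emitted: 4.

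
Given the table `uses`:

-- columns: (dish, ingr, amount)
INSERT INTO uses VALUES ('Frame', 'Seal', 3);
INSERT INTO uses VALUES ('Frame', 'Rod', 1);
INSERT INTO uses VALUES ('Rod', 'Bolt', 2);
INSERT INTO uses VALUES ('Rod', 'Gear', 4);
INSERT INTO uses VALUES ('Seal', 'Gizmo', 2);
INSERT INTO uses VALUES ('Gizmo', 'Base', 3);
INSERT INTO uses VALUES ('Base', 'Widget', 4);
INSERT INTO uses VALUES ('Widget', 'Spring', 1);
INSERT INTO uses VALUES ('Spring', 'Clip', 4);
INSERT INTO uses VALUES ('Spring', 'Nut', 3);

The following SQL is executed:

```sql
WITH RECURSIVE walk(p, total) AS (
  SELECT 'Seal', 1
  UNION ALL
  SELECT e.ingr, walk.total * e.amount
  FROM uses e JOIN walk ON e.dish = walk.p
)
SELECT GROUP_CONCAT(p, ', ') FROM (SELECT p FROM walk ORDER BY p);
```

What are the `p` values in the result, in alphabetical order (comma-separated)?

Base, Clip, Gizmo, Nut, Seal, Spring, Widget

Base: (Seal, total=1).
Iteration 1: components of {Seal} -> Gizmo = 1*2 = 2.
Iteration 2: components of {Gizmo} -> Base = 2*3 = 6.
Iteration 3: components of {Base} -> Widget = 6*4 = 24.
Iteration 4: components of {Widget} -> Spring = 24*1 = 24.
Iteration 5: components of {Spring} -> Clip = 24*4 = 96, Nut = 24*3 = 72.
Iteration 6: no further components; recursion stops.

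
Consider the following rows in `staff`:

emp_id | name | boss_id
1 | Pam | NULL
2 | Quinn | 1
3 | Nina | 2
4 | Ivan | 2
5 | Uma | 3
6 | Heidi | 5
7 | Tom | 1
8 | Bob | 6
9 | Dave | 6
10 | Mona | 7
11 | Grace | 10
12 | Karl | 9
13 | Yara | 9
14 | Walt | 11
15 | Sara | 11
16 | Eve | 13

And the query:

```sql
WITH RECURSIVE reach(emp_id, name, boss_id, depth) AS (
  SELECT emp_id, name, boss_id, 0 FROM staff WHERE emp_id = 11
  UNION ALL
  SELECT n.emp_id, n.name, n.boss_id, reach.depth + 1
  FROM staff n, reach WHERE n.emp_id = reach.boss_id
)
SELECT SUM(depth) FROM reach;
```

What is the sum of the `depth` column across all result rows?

6

Base: emp_id=11 (Grace), boss_id=10, depth 0.
Iteration 1: join on emp_id=10 -> Mona (id 10, boss_id=7, depth 1).
Iteration 2: join on emp_id=7 -> Tom (id 7, boss_id=1, depth 2).
Iteration 3: join on emp_id=1 -> Pam (id 1, boss_id=NULL, depth 3).
Iteration 4: boss_id is NULL; no match; recursion stops.
SUM(depth) = 0 + 1 + 2 + 3 = 6.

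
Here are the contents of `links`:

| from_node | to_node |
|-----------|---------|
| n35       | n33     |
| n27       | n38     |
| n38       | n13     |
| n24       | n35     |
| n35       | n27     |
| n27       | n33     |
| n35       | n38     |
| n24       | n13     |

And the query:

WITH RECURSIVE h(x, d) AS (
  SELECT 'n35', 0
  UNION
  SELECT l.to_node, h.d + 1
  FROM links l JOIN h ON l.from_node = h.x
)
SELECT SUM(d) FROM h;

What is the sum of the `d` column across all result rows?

Base: (n35, d=0).
Iteration 1: edges from {n35} -> (n27, d=1), (n33, d=1), (n38, d=1).
Iteration 2: edges from {n27,n33,n38} -> (n13, d=2), (n33, d=2), (n38, d=2).
Iteration 3: edges from {n13,n33,n38} -> (n13, d=3).
Iteration 4: no outgoing edges from {n13}; recursion stops.
SUM(d) = 0 + 1 + 1 + 1 + 2 + 2 + 2 + 3 = 12.

12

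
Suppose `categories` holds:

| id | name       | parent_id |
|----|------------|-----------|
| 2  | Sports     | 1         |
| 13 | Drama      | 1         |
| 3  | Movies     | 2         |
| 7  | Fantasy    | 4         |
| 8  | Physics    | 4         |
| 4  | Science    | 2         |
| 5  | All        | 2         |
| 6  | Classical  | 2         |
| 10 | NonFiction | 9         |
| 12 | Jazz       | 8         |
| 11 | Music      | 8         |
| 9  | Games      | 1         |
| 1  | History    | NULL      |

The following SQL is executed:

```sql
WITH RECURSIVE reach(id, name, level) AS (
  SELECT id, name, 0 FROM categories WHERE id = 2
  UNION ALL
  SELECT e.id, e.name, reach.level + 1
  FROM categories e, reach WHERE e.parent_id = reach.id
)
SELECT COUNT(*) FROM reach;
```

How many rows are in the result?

Base: id=2 (Sports) at level 0.
Iteration 1: rows with parent_id in {2} -> Movies (id 3, level 1), Science (id 4, level 1), All (id 5, level 1), Classical (id 6, level 1).
Iteration 2: rows with parent_id in {3,4,5,6} -> Fantasy (id 7, level 2), Physics (id 8, level 2).
Iteration 3: rows with parent_id in {7,8} -> Music (id 11, level 3), Jazz (id 12, level 3).
Iteration 4: no rows with parent_id in {11,12}; recursion stops.
Total rows emitted: 9.

9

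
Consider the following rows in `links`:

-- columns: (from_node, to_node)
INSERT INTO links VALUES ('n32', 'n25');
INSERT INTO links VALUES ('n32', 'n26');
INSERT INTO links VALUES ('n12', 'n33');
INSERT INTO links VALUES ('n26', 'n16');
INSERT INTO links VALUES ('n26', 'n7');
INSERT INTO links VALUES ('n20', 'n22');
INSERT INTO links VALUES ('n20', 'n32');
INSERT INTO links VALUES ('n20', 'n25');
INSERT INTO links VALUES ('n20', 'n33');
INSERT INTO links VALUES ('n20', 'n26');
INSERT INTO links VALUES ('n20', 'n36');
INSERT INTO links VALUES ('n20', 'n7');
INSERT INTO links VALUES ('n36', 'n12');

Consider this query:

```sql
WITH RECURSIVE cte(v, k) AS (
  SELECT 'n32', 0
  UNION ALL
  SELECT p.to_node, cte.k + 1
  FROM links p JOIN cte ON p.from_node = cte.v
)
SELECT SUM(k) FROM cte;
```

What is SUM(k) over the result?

Base: (n32, k=0).
Iteration 1: edges from {n32} -> (n25, k=1), (n26, k=1).
Iteration 2: edges from {n25,n26} -> (n16, k=2), (n7, k=2).
Iteration 3: no outgoing edges from {n16,n7}; recursion stops.
SUM(k) = 0 + 1 + 1 + 2 + 2 = 6.

6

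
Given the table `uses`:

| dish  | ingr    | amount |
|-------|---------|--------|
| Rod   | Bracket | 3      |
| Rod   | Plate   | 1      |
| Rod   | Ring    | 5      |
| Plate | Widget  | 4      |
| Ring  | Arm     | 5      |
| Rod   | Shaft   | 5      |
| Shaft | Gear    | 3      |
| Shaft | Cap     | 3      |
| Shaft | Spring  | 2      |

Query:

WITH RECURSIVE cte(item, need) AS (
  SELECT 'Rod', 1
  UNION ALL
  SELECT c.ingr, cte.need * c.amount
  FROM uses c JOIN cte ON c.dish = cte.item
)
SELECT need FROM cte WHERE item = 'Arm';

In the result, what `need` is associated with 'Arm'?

Base: (Rod, need=1).
Iteration 1: components of {Rod} -> Bracket = 1*3 = 3, Plate = 1*1 = 1, Ring = 1*5 = 5, Shaft = 1*5 = 5.
Iteration 2: components of {Bracket,Plate,Ring,Shaft} -> Arm = 5*5 = 25, Cap = 5*3 = 15, Gear = 5*3 = 15, Spring = 5*2 = 10, Widget = 1*4 = 4.
Iteration 3: no further components; recursion stops.

25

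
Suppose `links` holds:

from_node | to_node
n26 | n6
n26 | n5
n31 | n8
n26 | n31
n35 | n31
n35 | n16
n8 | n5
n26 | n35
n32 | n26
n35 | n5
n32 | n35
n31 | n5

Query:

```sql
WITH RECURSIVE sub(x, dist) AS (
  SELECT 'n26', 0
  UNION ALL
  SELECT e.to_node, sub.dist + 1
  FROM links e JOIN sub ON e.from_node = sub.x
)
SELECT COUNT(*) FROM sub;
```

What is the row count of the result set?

Base: (n26, dist=0).
Iteration 1: edges from {n26} -> (n31, dist=1), (n35, dist=1), (n5, dist=1), (n6, dist=1).
Iteration 2: edges from {n31,n35,n5,n6} -> (n16, dist=2), (n31, dist=2), (n5, dist=2) x2, (n8, dist=2). [UNION ALL keeps all 5 new rows, including repeats]
Iteration 3: edges from {n16,n31,n5,n8} -> (n5, dist=3) x2, (n8, dist=3). [UNION ALL keeps all 3 new rows, including repeats]
Iteration 4: edges from {n5,n8} -> (n5, dist=4).
Iteration 5: no outgoing edges from {n5}; recursion stops.
Total rows emitted: 14.

14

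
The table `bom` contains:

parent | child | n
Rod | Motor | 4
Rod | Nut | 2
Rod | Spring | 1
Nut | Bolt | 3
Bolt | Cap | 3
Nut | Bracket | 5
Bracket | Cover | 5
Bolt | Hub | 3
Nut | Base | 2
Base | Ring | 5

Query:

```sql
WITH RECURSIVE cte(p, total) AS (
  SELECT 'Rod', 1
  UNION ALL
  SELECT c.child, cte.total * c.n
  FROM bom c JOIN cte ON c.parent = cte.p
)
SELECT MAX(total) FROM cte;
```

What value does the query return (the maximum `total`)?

Base: (Rod, total=1).
Iteration 1: components of {Rod} -> Motor = 1*4 = 4, Nut = 1*2 = 2, Spring = 1*1 = 1.
Iteration 2: components of {Motor,Nut,Spring} -> Base = 2*2 = 4, Bolt = 2*3 = 6, Bracket = 2*5 = 10.
Iteration 3: components of {Base,Bolt,Bracket} -> Cap = 6*3 = 18, Cover = 10*5 = 50, Hub = 6*3 = 18, Ring = 4*5 = 20.
Iteration 4: no further components; recursion stops.
total values: 1, 4, 1, 2, 10, 6, 4, 50, 18, 18, 20; the maximum is 50.

50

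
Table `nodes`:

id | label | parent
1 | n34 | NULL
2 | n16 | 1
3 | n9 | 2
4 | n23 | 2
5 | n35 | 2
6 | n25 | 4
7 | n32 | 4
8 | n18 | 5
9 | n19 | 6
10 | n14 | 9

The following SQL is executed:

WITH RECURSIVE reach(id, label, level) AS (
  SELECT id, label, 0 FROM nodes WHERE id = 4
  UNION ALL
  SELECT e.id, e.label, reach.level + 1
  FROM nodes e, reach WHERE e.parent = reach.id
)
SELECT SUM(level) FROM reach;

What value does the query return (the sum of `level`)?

7

Base: id=4 (n23) at level 0.
Iteration 1: rows with parent in {4} -> n25 (id 6, level 1), n32 (id 7, level 1).
Iteration 2: rows with parent in {6,7} -> n19 (id 9, level 2).
Iteration 3: rows with parent in {9} -> n14 (id 10, level 3).
Iteration 4: no rows with parent in {10}; recursion stops.
SUM(level) = 0 + 1 + 1 + 2 + 3 = 7.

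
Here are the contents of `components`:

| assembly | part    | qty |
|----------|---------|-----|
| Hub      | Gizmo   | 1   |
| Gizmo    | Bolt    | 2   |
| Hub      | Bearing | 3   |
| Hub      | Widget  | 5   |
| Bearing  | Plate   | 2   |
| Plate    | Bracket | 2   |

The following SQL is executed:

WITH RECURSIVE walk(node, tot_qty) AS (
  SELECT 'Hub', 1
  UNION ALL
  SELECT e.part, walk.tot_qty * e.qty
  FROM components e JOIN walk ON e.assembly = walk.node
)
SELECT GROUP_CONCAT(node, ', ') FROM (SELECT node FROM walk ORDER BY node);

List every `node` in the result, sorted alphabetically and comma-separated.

Base: (Hub, tot_qty=1).
Iteration 1: components of {Hub} -> Bearing = 1*3 = 3, Gizmo = 1*1 = 1, Widget = 1*5 = 5.
Iteration 2: components of {Bearing,Gizmo,Widget} -> Bolt = 1*2 = 2, Plate = 3*2 = 6.
Iteration 3: components of {Bolt,Plate} -> Bracket = 6*2 = 12.
Iteration 4: no further components; recursion stops.

Bearing, Bolt, Bracket, Gizmo, Hub, Plate, Widget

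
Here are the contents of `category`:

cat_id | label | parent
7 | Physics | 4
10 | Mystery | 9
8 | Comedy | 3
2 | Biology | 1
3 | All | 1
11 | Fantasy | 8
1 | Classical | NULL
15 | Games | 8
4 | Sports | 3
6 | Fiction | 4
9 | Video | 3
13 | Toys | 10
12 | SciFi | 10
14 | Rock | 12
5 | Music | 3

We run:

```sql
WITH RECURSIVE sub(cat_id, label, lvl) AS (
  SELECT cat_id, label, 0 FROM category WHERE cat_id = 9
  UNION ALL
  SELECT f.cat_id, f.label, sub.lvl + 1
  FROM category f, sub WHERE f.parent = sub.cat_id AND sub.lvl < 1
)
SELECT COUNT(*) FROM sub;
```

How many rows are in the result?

Base: cat_id=9 (Video) at lvl 0.
Iteration 1: rows with parent in {9} -> Mystery (id 10, lvl 1).
Iteration 2: lvl < 1 fails for all current rows; recursion stops.
Total rows emitted: 2.

2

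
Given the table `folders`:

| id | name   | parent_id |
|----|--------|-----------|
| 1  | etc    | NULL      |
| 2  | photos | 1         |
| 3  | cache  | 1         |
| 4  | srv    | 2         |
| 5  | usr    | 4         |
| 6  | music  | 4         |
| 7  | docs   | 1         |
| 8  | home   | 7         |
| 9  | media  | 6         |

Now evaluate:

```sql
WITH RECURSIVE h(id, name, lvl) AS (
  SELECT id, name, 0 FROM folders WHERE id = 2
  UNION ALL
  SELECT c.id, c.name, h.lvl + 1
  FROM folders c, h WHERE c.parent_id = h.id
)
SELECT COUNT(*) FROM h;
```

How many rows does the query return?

5

Base: id=2 (photos) at lvl 0.
Iteration 1: rows with parent_id in {2} -> srv (id 4, lvl 1).
Iteration 2: rows with parent_id in {4} -> usr (id 5, lvl 2), music (id 6, lvl 2).
Iteration 3: rows with parent_id in {5,6} -> media (id 9, lvl 3).
Iteration 4: no rows with parent_id in {9}; recursion stops.
Total rows emitted: 5.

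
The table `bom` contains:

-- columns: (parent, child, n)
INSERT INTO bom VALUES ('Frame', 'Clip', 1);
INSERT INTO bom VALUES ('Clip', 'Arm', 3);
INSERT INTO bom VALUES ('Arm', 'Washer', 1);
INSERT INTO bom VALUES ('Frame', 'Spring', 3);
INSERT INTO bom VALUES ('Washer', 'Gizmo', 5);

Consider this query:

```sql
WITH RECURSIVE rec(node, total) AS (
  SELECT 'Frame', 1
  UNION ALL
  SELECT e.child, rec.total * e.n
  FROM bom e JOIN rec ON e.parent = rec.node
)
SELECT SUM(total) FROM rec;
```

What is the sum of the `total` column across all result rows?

26

Base: (Frame, total=1).
Iteration 1: components of {Frame} -> Clip = 1*1 = 1, Spring = 1*3 = 3.
Iteration 2: components of {Clip,Spring} -> Arm = 1*3 = 3.
Iteration 3: components of {Arm} -> Washer = 3*1 = 3.
Iteration 4: components of {Washer} -> Gizmo = 3*5 = 15.
Iteration 5: no further components; recursion stops.
SUM(total) = 1 + 1 + 3 + 3 + 3 + 15 = 26.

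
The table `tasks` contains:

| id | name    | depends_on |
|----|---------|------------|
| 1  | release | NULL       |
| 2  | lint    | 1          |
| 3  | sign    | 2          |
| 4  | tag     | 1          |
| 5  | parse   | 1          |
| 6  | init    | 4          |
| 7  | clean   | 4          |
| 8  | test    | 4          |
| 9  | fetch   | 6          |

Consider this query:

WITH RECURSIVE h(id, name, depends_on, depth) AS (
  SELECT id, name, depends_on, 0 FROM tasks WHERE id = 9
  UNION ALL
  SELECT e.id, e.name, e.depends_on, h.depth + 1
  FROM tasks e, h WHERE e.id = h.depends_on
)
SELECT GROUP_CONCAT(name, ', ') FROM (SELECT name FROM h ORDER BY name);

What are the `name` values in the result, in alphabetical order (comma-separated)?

Base: id=9 (fetch), depends_on=6, depth 0.
Iteration 1: join on id=6 -> init (id 6, depends_on=4, depth 1).
Iteration 2: join on id=4 -> tag (id 4, depends_on=1, depth 2).
Iteration 3: join on id=1 -> release (id 1, depends_on=NULL, depth 3).
Iteration 4: depends_on is NULL; no match; recursion stops.

fetch, init, release, tag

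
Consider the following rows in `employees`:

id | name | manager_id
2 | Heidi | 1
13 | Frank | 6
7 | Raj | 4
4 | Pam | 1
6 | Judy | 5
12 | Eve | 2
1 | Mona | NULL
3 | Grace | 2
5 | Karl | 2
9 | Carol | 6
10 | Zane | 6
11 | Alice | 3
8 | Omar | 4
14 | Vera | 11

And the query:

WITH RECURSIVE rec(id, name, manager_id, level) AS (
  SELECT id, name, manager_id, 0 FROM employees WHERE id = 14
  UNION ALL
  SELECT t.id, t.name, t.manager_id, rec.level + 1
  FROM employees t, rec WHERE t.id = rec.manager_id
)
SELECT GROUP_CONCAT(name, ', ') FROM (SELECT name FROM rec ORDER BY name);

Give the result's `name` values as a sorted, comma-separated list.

Base: id=14 (Vera), manager_id=11, level 0.
Iteration 1: join on id=11 -> Alice (id 11, manager_id=3, level 1).
Iteration 2: join on id=3 -> Grace (id 3, manager_id=2, level 2).
Iteration 3: join on id=2 -> Heidi (id 2, manager_id=1, level 3).
Iteration 4: join on id=1 -> Mona (id 1, manager_id=NULL, level 4).
Iteration 5: manager_id is NULL; no match; recursion stops.

Alice, Grace, Heidi, Mona, Vera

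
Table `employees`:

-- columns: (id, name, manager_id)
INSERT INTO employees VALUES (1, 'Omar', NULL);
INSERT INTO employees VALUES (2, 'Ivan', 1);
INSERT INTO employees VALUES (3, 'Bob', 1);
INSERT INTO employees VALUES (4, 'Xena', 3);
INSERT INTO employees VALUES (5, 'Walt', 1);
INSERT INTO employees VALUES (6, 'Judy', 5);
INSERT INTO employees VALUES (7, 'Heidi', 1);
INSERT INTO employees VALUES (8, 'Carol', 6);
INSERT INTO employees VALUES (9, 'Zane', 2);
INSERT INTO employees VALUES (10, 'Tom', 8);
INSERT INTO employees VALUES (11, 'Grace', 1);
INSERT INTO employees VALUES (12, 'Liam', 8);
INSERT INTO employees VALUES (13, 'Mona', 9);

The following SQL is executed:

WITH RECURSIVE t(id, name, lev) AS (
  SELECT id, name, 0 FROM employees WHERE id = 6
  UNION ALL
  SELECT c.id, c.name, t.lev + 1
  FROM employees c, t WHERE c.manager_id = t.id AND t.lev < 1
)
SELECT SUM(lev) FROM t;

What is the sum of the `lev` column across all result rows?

1

Base: id=6 (Judy) at lev 0.
Iteration 1: rows with manager_id in {6} -> Carol (id 8, lev 1).
Iteration 2: lev < 1 fails for all current rows; recursion stops.
SUM(lev) = 0 + 1 = 1.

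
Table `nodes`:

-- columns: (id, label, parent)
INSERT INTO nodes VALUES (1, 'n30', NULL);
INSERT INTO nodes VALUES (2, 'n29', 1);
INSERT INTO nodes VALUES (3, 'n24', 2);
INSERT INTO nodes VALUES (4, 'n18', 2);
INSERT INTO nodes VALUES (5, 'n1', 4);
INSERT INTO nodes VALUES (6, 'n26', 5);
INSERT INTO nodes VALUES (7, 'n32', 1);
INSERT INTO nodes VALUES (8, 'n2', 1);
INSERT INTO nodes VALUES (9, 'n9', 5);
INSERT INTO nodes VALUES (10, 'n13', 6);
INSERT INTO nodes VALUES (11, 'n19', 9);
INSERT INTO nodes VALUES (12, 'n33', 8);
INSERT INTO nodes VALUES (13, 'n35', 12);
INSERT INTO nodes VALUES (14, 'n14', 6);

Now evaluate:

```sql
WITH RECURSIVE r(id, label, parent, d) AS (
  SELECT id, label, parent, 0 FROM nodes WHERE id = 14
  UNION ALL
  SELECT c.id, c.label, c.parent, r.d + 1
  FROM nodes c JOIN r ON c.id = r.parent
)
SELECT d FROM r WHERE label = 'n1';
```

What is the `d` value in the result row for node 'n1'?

Base: id=14 (n14), parent=6, d 0.
Iteration 1: join on id=6 -> n26 (id 6, parent=5, d 1).
Iteration 2: join on id=5 -> n1 (id 5, parent=4, d 2).
Iteration 3: join on id=4 -> n18 (id 4, parent=2, d 3).
Iteration 4: join on id=2 -> n29 (id 2, parent=1, d 4).
Iteration 5: join on id=1 -> n30 (id 1, parent=NULL, d 5).
Iteration 6: parent is NULL; no match; recursion stops.

2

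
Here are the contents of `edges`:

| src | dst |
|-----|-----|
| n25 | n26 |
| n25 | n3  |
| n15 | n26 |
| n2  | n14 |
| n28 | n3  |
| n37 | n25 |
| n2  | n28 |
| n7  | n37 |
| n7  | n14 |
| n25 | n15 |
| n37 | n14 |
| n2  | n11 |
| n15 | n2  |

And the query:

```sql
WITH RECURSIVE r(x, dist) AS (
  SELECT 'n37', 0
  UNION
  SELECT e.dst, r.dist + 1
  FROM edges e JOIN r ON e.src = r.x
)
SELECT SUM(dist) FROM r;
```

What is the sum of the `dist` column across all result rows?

Base: (n37, dist=0).
Iteration 1: edges from {n37} -> (n14, dist=1), (n25, dist=1).
Iteration 2: edges from {n14,n25} -> (n15, dist=2), (n26, dist=2), (n3, dist=2).
Iteration 3: edges from {n15,n26,n3} -> (n2, dist=3), (n26, dist=3).
Iteration 4: edges from {n2,n26} -> (n11, dist=4), (n14, dist=4), (n28, dist=4).
Iteration 5: edges from {n11,n14,n28} -> (n3, dist=5).
Iteration 6: no outgoing edges from {n3}; recursion stops.
SUM(dist) = 0 + 1 + 1 + 2 + 2 + 2 + 3 + 3 + 4 + 4 + 4 + 5 = 31.

31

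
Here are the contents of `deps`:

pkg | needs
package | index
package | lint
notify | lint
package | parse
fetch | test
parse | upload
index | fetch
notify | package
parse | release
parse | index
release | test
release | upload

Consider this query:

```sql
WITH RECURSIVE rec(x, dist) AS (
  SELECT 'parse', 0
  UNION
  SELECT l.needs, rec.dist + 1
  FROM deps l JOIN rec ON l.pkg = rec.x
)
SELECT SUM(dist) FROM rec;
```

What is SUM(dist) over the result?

Base: (parse, dist=0).
Iteration 1: edges from {parse} -> (index, dist=1), (release, dist=1), (upload, dist=1).
Iteration 2: edges from {index,release,upload} -> (fetch, dist=2), (test, dist=2), (upload, dist=2).
Iteration 3: edges from {fetch,test,upload} -> (test, dist=3).
Iteration 4: no outgoing edges from {test}; recursion stops.
SUM(dist) = 0 + 1 + 1 + 1 + 2 + 2 + 2 + 3 = 12.

12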